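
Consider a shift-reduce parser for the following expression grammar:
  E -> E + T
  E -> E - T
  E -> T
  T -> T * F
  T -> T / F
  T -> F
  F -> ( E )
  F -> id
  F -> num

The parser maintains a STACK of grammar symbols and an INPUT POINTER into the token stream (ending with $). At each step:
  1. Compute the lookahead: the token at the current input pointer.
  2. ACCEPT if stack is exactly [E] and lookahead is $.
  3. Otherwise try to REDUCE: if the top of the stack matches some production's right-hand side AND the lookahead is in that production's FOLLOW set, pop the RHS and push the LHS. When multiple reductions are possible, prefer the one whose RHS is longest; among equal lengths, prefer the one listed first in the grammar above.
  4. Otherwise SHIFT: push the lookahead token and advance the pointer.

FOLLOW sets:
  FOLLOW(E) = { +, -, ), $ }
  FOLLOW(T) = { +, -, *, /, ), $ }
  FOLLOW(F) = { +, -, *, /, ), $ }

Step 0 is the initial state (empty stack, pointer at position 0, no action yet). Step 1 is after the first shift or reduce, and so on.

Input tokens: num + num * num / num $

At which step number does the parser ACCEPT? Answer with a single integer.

Answer: 18

Derivation:
Step 1: shift num. Stack=[num] ptr=1 lookahead=+ remaining=[+ num * num / num $]
Step 2: reduce F->num. Stack=[F] ptr=1 lookahead=+ remaining=[+ num * num / num $]
Step 3: reduce T->F. Stack=[T] ptr=1 lookahead=+ remaining=[+ num * num / num $]
Step 4: reduce E->T. Stack=[E] ptr=1 lookahead=+ remaining=[+ num * num / num $]
Step 5: shift +. Stack=[E +] ptr=2 lookahead=num remaining=[num * num / num $]
Step 6: shift num. Stack=[E + num] ptr=3 lookahead=* remaining=[* num / num $]
Step 7: reduce F->num. Stack=[E + F] ptr=3 lookahead=* remaining=[* num / num $]
Step 8: reduce T->F. Stack=[E + T] ptr=3 lookahead=* remaining=[* num / num $]
Step 9: shift *. Stack=[E + T *] ptr=4 lookahead=num remaining=[num / num $]
Step 10: shift num. Stack=[E + T * num] ptr=5 lookahead=/ remaining=[/ num $]
Step 11: reduce F->num. Stack=[E + T * F] ptr=5 lookahead=/ remaining=[/ num $]
Step 12: reduce T->T * F. Stack=[E + T] ptr=5 lookahead=/ remaining=[/ num $]
Step 13: shift /. Stack=[E + T /] ptr=6 lookahead=num remaining=[num $]
Step 14: shift num. Stack=[E + T / num] ptr=7 lookahead=$ remaining=[$]
Step 15: reduce F->num. Stack=[E + T / F] ptr=7 lookahead=$ remaining=[$]
Step 16: reduce T->T / F. Stack=[E + T] ptr=7 lookahead=$ remaining=[$]
Step 17: reduce E->E + T. Stack=[E] ptr=7 lookahead=$ remaining=[$]
Step 18: accept. Stack=[E] ptr=7 lookahead=$ remaining=[$]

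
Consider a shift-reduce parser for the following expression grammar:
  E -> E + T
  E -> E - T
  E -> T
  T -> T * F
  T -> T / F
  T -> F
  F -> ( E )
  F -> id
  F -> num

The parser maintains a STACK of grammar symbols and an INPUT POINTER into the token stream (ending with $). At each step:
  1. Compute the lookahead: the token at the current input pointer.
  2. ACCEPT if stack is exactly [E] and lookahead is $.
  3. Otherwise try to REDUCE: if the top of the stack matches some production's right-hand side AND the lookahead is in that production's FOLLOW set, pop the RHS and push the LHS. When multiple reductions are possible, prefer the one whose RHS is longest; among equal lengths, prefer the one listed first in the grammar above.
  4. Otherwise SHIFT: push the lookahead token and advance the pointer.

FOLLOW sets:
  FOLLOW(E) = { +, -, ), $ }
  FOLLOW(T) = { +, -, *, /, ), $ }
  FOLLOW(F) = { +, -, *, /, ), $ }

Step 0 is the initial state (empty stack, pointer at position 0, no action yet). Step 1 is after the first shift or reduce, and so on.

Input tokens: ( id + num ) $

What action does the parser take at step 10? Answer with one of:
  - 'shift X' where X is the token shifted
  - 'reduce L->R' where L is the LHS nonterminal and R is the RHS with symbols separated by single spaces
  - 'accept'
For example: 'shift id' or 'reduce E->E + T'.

Step 1: shift (. Stack=[(] ptr=1 lookahead=id remaining=[id + num ) $]
Step 2: shift id. Stack=[( id] ptr=2 lookahead=+ remaining=[+ num ) $]
Step 3: reduce F->id. Stack=[( F] ptr=2 lookahead=+ remaining=[+ num ) $]
Step 4: reduce T->F. Stack=[( T] ptr=2 lookahead=+ remaining=[+ num ) $]
Step 5: reduce E->T. Stack=[( E] ptr=2 lookahead=+ remaining=[+ num ) $]
Step 6: shift +. Stack=[( E +] ptr=3 lookahead=num remaining=[num ) $]
Step 7: shift num. Stack=[( E + num] ptr=4 lookahead=) remaining=[) $]
Step 8: reduce F->num. Stack=[( E + F] ptr=4 lookahead=) remaining=[) $]
Step 9: reduce T->F. Stack=[( E + T] ptr=4 lookahead=) remaining=[) $]
Step 10: reduce E->E + T. Stack=[( E] ptr=4 lookahead=) remaining=[) $]

Answer: reduce E->E + T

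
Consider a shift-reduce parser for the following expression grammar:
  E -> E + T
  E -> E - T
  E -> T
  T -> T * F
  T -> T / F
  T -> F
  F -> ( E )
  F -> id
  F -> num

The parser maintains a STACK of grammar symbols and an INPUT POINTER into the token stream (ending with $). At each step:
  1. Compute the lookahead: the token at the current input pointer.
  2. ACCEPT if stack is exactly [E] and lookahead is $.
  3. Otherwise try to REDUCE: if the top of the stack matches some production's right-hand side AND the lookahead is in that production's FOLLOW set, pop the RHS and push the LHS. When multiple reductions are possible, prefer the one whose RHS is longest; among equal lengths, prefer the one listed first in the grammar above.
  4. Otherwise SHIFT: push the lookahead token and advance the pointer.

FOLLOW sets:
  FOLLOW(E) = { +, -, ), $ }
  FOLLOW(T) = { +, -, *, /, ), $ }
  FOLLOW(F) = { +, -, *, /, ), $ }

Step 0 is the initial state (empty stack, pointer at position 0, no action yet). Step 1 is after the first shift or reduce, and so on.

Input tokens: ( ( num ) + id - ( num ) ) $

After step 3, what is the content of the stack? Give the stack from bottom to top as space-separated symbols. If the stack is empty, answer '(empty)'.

Step 1: shift (. Stack=[(] ptr=1 lookahead=( remaining=[( num ) + id - ( num ) ) $]
Step 2: shift (. Stack=[( (] ptr=2 lookahead=num remaining=[num ) + id - ( num ) ) $]
Step 3: shift num. Stack=[( ( num] ptr=3 lookahead=) remaining=[) + id - ( num ) ) $]

Answer: ( ( num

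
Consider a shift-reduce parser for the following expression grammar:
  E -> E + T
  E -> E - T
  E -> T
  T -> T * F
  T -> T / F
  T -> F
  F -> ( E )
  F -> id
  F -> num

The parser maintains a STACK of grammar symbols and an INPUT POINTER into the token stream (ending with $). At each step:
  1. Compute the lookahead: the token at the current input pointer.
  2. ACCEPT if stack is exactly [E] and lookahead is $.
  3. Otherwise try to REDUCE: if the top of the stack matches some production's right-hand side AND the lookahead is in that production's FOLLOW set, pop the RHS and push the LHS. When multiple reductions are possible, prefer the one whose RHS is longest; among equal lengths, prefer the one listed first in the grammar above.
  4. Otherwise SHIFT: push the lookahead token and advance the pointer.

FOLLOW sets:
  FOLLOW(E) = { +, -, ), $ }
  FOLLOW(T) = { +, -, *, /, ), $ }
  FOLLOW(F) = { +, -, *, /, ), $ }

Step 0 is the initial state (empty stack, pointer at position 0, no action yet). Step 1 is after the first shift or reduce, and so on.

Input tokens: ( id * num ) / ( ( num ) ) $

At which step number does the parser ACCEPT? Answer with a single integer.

Step 1: shift (. Stack=[(] ptr=1 lookahead=id remaining=[id * num ) / ( ( num ) ) $]
Step 2: shift id. Stack=[( id] ptr=2 lookahead=* remaining=[* num ) / ( ( num ) ) $]
Step 3: reduce F->id. Stack=[( F] ptr=2 lookahead=* remaining=[* num ) / ( ( num ) ) $]
Step 4: reduce T->F. Stack=[( T] ptr=2 lookahead=* remaining=[* num ) / ( ( num ) ) $]
Step 5: shift *. Stack=[( T *] ptr=3 lookahead=num remaining=[num ) / ( ( num ) ) $]
Step 6: shift num. Stack=[( T * num] ptr=4 lookahead=) remaining=[) / ( ( num ) ) $]
Step 7: reduce F->num. Stack=[( T * F] ptr=4 lookahead=) remaining=[) / ( ( num ) ) $]
Step 8: reduce T->T * F. Stack=[( T] ptr=4 lookahead=) remaining=[) / ( ( num ) ) $]
Step 9: reduce E->T. Stack=[( E] ptr=4 lookahead=) remaining=[) / ( ( num ) ) $]
Step 10: shift ). Stack=[( E )] ptr=5 lookahead=/ remaining=[/ ( ( num ) ) $]
Step 11: reduce F->( E ). Stack=[F] ptr=5 lookahead=/ remaining=[/ ( ( num ) ) $]
Step 12: reduce T->F. Stack=[T] ptr=5 lookahead=/ remaining=[/ ( ( num ) ) $]
Step 13: shift /. Stack=[T /] ptr=6 lookahead=( remaining=[( ( num ) ) $]
Step 14: shift (. Stack=[T / (] ptr=7 lookahead=( remaining=[( num ) ) $]
Step 15: shift (. Stack=[T / ( (] ptr=8 lookahead=num remaining=[num ) ) $]
Step 16: shift num. Stack=[T / ( ( num] ptr=9 lookahead=) remaining=[) ) $]
Step 17: reduce F->num. Stack=[T / ( ( F] ptr=9 lookahead=) remaining=[) ) $]
Step 18: reduce T->F. Stack=[T / ( ( T] ptr=9 lookahead=) remaining=[) ) $]
Step 19: reduce E->T. Stack=[T / ( ( E] ptr=9 lookahead=) remaining=[) ) $]
Step 20: shift ). Stack=[T / ( ( E )] ptr=10 lookahead=) remaining=[) $]
Step 21: reduce F->( E ). Stack=[T / ( F] ptr=10 lookahead=) remaining=[) $]
Step 22: reduce T->F. Stack=[T / ( T] ptr=10 lookahead=) remaining=[) $]
Step 23: reduce E->T. Stack=[T / ( E] ptr=10 lookahead=) remaining=[) $]
Step 24: shift ). Stack=[T / ( E )] ptr=11 lookahead=$ remaining=[$]
Step 25: reduce F->( E ). Stack=[T / F] ptr=11 lookahead=$ remaining=[$]
Step 26: reduce T->T / F. Stack=[T] ptr=11 lookahead=$ remaining=[$]
Step 27: reduce E->T. Stack=[E] ptr=11 lookahead=$ remaining=[$]
Step 28: accept. Stack=[E] ptr=11 lookahead=$ remaining=[$]

Answer: 28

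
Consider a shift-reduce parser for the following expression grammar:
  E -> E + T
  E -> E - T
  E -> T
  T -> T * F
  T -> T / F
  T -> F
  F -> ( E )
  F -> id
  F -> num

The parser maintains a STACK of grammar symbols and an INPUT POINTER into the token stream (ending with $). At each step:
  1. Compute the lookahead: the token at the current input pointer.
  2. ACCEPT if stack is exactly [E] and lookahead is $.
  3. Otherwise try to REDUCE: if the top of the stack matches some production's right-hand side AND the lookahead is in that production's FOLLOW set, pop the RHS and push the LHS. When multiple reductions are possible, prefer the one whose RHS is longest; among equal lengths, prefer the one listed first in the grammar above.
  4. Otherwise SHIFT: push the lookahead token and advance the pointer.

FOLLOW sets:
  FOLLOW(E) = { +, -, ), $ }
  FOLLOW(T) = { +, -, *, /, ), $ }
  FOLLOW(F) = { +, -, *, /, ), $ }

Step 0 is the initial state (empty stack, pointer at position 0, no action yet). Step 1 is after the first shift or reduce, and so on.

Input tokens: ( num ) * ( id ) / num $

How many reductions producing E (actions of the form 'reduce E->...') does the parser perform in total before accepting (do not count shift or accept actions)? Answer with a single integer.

Answer: 3

Derivation:
Step 1: shift (. Stack=[(] ptr=1 lookahead=num remaining=[num ) * ( id ) / num $]
Step 2: shift num. Stack=[( num] ptr=2 lookahead=) remaining=[) * ( id ) / num $]
Step 3: reduce F->num. Stack=[( F] ptr=2 lookahead=) remaining=[) * ( id ) / num $]
Step 4: reduce T->F. Stack=[( T] ptr=2 lookahead=) remaining=[) * ( id ) / num $]
Step 5: reduce E->T. Stack=[( E] ptr=2 lookahead=) remaining=[) * ( id ) / num $]
Step 6: shift ). Stack=[( E )] ptr=3 lookahead=* remaining=[* ( id ) / num $]
Step 7: reduce F->( E ). Stack=[F] ptr=3 lookahead=* remaining=[* ( id ) / num $]
Step 8: reduce T->F. Stack=[T] ptr=3 lookahead=* remaining=[* ( id ) / num $]
Step 9: shift *. Stack=[T *] ptr=4 lookahead=( remaining=[( id ) / num $]
Step 10: shift (. Stack=[T * (] ptr=5 lookahead=id remaining=[id ) / num $]
Step 11: shift id. Stack=[T * ( id] ptr=6 lookahead=) remaining=[) / num $]
Step 12: reduce F->id. Stack=[T * ( F] ptr=6 lookahead=) remaining=[) / num $]
Step 13: reduce T->F. Stack=[T * ( T] ptr=6 lookahead=) remaining=[) / num $]
Step 14: reduce E->T. Stack=[T * ( E] ptr=6 lookahead=) remaining=[) / num $]
Step 15: shift ). Stack=[T * ( E )] ptr=7 lookahead=/ remaining=[/ num $]
Step 16: reduce F->( E ). Stack=[T * F] ptr=7 lookahead=/ remaining=[/ num $]
Step 17: reduce T->T * F. Stack=[T] ptr=7 lookahead=/ remaining=[/ num $]
Step 18: shift /. Stack=[T /] ptr=8 lookahead=num remaining=[num $]
Step 19: shift num. Stack=[T / num] ptr=9 lookahead=$ remaining=[$]
Step 20: reduce F->num. Stack=[T / F] ptr=9 lookahead=$ remaining=[$]
Step 21: reduce T->T / F. Stack=[T] ptr=9 lookahead=$ remaining=[$]
Step 22: reduce E->T. Stack=[E] ptr=9 lookahead=$ remaining=[$]
Step 23: accept. Stack=[E] ptr=9 lookahead=$ remaining=[$]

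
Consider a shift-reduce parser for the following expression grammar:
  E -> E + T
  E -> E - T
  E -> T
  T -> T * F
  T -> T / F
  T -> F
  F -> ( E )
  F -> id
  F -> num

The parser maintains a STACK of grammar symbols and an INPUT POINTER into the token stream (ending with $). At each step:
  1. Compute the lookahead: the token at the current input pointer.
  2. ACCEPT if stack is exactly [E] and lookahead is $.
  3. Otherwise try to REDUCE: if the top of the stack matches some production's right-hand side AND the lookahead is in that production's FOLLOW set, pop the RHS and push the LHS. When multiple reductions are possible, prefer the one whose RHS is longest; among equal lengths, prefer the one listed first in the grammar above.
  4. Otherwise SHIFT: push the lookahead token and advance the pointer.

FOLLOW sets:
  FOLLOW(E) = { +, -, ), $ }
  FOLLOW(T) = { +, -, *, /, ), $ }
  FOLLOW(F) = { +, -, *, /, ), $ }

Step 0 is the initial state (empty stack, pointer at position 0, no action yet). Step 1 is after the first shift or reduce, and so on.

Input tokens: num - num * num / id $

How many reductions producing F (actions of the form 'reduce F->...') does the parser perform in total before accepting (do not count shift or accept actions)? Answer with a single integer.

Answer: 4

Derivation:
Step 1: shift num. Stack=[num] ptr=1 lookahead=- remaining=[- num * num / id $]
Step 2: reduce F->num. Stack=[F] ptr=1 lookahead=- remaining=[- num * num / id $]
Step 3: reduce T->F. Stack=[T] ptr=1 lookahead=- remaining=[- num * num / id $]
Step 4: reduce E->T. Stack=[E] ptr=1 lookahead=- remaining=[- num * num / id $]
Step 5: shift -. Stack=[E -] ptr=2 lookahead=num remaining=[num * num / id $]
Step 6: shift num. Stack=[E - num] ptr=3 lookahead=* remaining=[* num / id $]
Step 7: reduce F->num. Stack=[E - F] ptr=3 lookahead=* remaining=[* num / id $]
Step 8: reduce T->F. Stack=[E - T] ptr=3 lookahead=* remaining=[* num / id $]
Step 9: shift *. Stack=[E - T *] ptr=4 lookahead=num remaining=[num / id $]
Step 10: shift num. Stack=[E - T * num] ptr=5 lookahead=/ remaining=[/ id $]
Step 11: reduce F->num. Stack=[E - T * F] ptr=5 lookahead=/ remaining=[/ id $]
Step 12: reduce T->T * F. Stack=[E - T] ptr=5 lookahead=/ remaining=[/ id $]
Step 13: shift /. Stack=[E - T /] ptr=6 lookahead=id remaining=[id $]
Step 14: shift id. Stack=[E - T / id] ptr=7 lookahead=$ remaining=[$]
Step 15: reduce F->id. Stack=[E - T / F] ptr=7 lookahead=$ remaining=[$]
Step 16: reduce T->T / F. Stack=[E - T] ptr=7 lookahead=$ remaining=[$]
Step 17: reduce E->E - T. Stack=[E] ptr=7 lookahead=$ remaining=[$]
Step 18: accept. Stack=[E] ptr=7 lookahead=$ remaining=[$]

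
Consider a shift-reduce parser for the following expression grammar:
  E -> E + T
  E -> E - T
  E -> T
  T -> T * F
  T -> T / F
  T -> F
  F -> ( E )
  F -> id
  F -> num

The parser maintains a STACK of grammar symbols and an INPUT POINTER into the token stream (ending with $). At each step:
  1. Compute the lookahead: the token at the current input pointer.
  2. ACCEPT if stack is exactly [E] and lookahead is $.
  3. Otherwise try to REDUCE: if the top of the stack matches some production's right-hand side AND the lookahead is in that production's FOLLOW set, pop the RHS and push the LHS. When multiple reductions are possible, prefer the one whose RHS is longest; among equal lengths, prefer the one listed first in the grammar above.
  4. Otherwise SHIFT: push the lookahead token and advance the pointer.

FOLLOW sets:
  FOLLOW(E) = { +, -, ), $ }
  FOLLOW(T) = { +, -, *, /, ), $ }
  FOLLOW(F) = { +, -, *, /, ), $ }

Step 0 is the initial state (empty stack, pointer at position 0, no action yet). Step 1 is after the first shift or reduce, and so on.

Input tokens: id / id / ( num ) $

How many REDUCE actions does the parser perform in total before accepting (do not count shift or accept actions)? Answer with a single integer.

Step 1: shift id. Stack=[id] ptr=1 lookahead=/ remaining=[/ id / ( num ) $]
Step 2: reduce F->id. Stack=[F] ptr=1 lookahead=/ remaining=[/ id / ( num ) $]
Step 3: reduce T->F. Stack=[T] ptr=1 lookahead=/ remaining=[/ id / ( num ) $]
Step 4: shift /. Stack=[T /] ptr=2 lookahead=id remaining=[id / ( num ) $]
Step 5: shift id. Stack=[T / id] ptr=3 lookahead=/ remaining=[/ ( num ) $]
Step 6: reduce F->id. Stack=[T / F] ptr=3 lookahead=/ remaining=[/ ( num ) $]
Step 7: reduce T->T / F. Stack=[T] ptr=3 lookahead=/ remaining=[/ ( num ) $]
Step 8: shift /. Stack=[T /] ptr=4 lookahead=( remaining=[( num ) $]
Step 9: shift (. Stack=[T / (] ptr=5 lookahead=num remaining=[num ) $]
Step 10: shift num. Stack=[T / ( num] ptr=6 lookahead=) remaining=[) $]
Step 11: reduce F->num. Stack=[T / ( F] ptr=6 lookahead=) remaining=[) $]
Step 12: reduce T->F. Stack=[T / ( T] ptr=6 lookahead=) remaining=[) $]
Step 13: reduce E->T. Stack=[T / ( E] ptr=6 lookahead=) remaining=[) $]
Step 14: shift ). Stack=[T / ( E )] ptr=7 lookahead=$ remaining=[$]
Step 15: reduce F->( E ). Stack=[T / F] ptr=7 lookahead=$ remaining=[$]
Step 16: reduce T->T / F. Stack=[T] ptr=7 lookahead=$ remaining=[$]
Step 17: reduce E->T. Stack=[E] ptr=7 lookahead=$ remaining=[$]
Step 18: accept. Stack=[E] ptr=7 lookahead=$ remaining=[$]

Answer: 10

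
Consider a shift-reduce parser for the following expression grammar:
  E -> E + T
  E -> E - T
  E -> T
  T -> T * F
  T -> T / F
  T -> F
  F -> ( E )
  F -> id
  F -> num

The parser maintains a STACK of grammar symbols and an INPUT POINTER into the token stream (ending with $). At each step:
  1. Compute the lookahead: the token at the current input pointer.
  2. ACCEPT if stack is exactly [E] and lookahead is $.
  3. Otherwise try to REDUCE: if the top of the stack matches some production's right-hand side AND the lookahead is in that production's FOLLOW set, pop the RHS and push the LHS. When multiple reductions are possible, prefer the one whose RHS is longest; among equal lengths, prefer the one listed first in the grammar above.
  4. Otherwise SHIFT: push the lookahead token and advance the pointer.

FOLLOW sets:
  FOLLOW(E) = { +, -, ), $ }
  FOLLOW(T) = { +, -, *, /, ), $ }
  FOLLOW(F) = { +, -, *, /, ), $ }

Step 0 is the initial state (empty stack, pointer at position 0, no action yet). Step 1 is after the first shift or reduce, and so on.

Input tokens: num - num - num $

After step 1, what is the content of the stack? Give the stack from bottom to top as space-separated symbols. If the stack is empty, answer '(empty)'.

Answer: num

Derivation:
Step 1: shift num. Stack=[num] ptr=1 lookahead=- remaining=[- num - num $]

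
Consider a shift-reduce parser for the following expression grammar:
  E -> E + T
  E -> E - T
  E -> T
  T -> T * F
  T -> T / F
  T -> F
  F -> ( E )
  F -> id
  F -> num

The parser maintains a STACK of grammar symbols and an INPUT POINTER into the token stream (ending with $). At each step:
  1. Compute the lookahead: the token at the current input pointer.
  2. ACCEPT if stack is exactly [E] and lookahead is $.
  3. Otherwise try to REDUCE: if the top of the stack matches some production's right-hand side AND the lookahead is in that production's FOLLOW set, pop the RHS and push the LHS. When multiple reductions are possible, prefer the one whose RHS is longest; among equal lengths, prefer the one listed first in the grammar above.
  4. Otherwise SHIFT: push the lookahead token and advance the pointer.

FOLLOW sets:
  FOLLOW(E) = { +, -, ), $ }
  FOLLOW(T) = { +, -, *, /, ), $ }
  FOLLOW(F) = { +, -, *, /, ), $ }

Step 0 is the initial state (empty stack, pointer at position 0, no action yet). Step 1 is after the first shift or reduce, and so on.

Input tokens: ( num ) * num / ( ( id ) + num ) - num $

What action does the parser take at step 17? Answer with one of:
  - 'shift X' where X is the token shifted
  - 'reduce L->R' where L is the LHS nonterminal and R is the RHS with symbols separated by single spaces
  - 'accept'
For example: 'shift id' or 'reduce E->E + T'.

Answer: reduce F->id

Derivation:
Step 1: shift (. Stack=[(] ptr=1 lookahead=num remaining=[num ) * num / ( ( id ) + num ) - num $]
Step 2: shift num. Stack=[( num] ptr=2 lookahead=) remaining=[) * num / ( ( id ) + num ) - num $]
Step 3: reduce F->num. Stack=[( F] ptr=2 lookahead=) remaining=[) * num / ( ( id ) + num ) - num $]
Step 4: reduce T->F. Stack=[( T] ptr=2 lookahead=) remaining=[) * num / ( ( id ) + num ) - num $]
Step 5: reduce E->T. Stack=[( E] ptr=2 lookahead=) remaining=[) * num / ( ( id ) + num ) - num $]
Step 6: shift ). Stack=[( E )] ptr=3 lookahead=* remaining=[* num / ( ( id ) + num ) - num $]
Step 7: reduce F->( E ). Stack=[F] ptr=3 lookahead=* remaining=[* num / ( ( id ) + num ) - num $]
Step 8: reduce T->F. Stack=[T] ptr=3 lookahead=* remaining=[* num / ( ( id ) + num ) - num $]
Step 9: shift *. Stack=[T *] ptr=4 lookahead=num remaining=[num / ( ( id ) + num ) - num $]
Step 10: shift num. Stack=[T * num] ptr=5 lookahead=/ remaining=[/ ( ( id ) + num ) - num $]
Step 11: reduce F->num. Stack=[T * F] ptr=5 lookahead=/ remaining=[/ ( ( id ) + num ) - num $]
Step 12: reduce T->T * F. Stack=[T] ptr=5 lookahead=/ remaining=[/ ( ( id ) + num ) - num $]
Step 13: shift /. Stack=[T /] ptr=6 lookahead=( remaining=[( ( id ) + num ) - num $]
Step 14: shift (. Stack=[T / (] ptr=7 lookahead=( remaining=[( id ) + num ) - num $]
Step 15: shift (. Stack=[T / ( (] ptr=8 lookahead=id remaining=[id ) + num ) - num $]
Step 16: shift id. Stack=[T / ( ( id] ptr=9 lookahead=) remaining=[) + num ) - num $]
Step 17: reduce F->id. Stack=[T / ( ( F] ptr=9 lookahead=) remaining=[) + num ) - num $]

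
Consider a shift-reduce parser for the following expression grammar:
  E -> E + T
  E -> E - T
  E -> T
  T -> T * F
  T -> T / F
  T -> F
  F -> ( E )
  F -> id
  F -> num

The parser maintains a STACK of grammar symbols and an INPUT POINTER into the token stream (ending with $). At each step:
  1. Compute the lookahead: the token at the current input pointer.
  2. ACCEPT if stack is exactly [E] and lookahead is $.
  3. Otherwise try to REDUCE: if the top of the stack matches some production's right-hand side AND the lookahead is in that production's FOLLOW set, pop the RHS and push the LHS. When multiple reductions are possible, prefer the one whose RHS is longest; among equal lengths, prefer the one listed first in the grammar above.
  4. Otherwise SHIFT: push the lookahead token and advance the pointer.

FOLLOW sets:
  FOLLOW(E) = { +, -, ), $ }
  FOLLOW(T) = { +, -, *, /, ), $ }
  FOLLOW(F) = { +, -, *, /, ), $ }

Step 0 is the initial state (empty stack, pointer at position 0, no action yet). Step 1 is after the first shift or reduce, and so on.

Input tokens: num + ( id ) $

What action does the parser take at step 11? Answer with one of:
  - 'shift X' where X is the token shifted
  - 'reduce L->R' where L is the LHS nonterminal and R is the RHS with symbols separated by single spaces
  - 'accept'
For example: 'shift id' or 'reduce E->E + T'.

Answer: shift )

Derivation:
Step 1: shift num. Stack=[num] ptr=1 lookahead=+ remaining=[+ ( id ) $]
Step 2: reduce F->num. Stack=[F] ptr=1 lookahead=+ remaining=[+ ( id ) $]
Step 3: reduce T->F. Stack=[T] ptr=1 lookahead=+ remaining=[+ ( id ) $]
Step 4: reduce E->T. Stack=[E] ptr=1 lookahead=+ remaining=[+ ( id ) $]
Step 5: shift +. Stack=[E +] ptr=2 lookahead=( remaining=[( id ) $]
Step 6: shift (. Stack=[E + (] ptr=3 lookahead=id remaining=[id ) $]
Step 7: shift id. Stack=[E + ( id] ptr=4 lookahead=) remaining=[) $]
Step 8: reduce F->id. Stack=[E + ( F] ptr=4 lookahead=) remaining=[) $]
Step 9: reduce T->F. Stack=[E + ( T] ptr=4 lookahead=) remaining=[) $]
Step 10: reduce E->T. Stack=[E + ( E] ptr=4 lookahead=) remaining=[) $]
Step 11: shift ). Stack=[E + ( E )] ptr=5 lookahead=$ remaining=[$]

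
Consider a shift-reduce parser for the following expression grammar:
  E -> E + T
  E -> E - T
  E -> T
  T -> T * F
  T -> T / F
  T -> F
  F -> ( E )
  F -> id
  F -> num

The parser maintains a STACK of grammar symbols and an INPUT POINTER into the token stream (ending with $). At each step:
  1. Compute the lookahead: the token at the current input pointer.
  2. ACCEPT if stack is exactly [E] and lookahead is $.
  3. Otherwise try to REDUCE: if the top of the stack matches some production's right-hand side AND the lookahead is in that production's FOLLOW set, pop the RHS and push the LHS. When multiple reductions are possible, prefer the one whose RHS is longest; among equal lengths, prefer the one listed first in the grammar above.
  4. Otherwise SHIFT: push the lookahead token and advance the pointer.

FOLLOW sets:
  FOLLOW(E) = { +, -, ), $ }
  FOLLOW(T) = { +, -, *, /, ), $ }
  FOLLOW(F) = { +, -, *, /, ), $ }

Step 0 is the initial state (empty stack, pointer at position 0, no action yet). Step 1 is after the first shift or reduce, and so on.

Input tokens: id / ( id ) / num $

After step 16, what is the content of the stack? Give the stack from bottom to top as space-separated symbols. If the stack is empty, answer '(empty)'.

Step 1: shift id. Stack=[id] ptr=1 lookahead=/ remaining=[/ ( id ) / num $]
Step 2: reduce F->id. Stack=[F] ptr=1 lookahead=/ remaining=[/ ( id ) / num $]
Step 3: reduce T->F. Stack=[T] ptr=1 lookahead=/ remaining=[/ ( id ) / num $]
Step 4: shift /. Stack=[T /] ptr=2 lookahead=( remaining=[( id ) / num $]
Step 5: shift (. Stack=[T / (] ptr=3 lookahead=id remaining=[id ) / num $]
Step 6: shift id. Stack=[T / ( id] ptr=4 lookahead=) remaining=[) / num $]
Step 7: reduce F->id. Stack=[T / ( F] ptr=4 lookahead=) remaining=[) / num $]
Step 8: reduce T->F. Stack=[T / ( T] ptr=4 lookahead=) remaining=[) / num $]
Step 9: reduce E->T. Stack=[T / ( E] ptr=4 lookahead=) remaining=[) / num $]
Step 10: shift ). Stack=[T / ( E )] ptr=5 lookahead=/ remaining=[/ num $]
Step 11: reduce F->( E ). Stack=[T / F] ptr=5 lookahead=/ remaining=[/ num $]
Step 12: reduce T->T / F. Stack=[T] ptr=5 lookahead=/ remaining=[/ num $]
Step 13: shift /. Stack=[T /] ptr=6 lookahead=num remaining=[num $]
Step 14: shift num. Stack=[T / num] ptr=7 lookahead=$ remaining=[$]
Step 15: reduce F->num. Stack=[T / F] ptr=7 lookahead=$ remaining=[$]
Step 16: reduce T->T / F. Stack=[T] ptr=7 lookahead=$ remaining=[$]

Answer: T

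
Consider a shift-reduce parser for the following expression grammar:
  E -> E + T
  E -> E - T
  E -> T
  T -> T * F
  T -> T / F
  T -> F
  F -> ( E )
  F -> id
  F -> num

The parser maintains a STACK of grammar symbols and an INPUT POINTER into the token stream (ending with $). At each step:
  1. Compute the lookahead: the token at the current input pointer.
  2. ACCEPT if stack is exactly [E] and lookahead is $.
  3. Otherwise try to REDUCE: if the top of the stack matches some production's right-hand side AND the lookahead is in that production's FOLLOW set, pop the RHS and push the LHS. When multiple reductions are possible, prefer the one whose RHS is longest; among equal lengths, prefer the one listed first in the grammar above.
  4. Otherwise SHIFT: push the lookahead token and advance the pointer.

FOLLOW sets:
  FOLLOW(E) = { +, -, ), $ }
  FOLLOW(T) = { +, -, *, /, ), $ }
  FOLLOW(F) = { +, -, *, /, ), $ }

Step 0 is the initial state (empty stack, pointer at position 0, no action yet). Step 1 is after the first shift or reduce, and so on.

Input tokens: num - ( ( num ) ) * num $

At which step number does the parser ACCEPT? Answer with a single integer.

Step 1: shift num. Stack=[num] ptr=1 lookahead=- remaining=[- ( ( num ) ) * num $]
Step 2: reduce F->num. Stack=[F] ptr=1 lookahead=- remaining=[- ( ( num ) ) * num $]
Step 3: reduce T->F. Stack=[T] ptr=1 lookahead=- remaining=[- ( ( num ) ) * num $]
Step 4: reduce E->T. Stack=[E] ptr=1 lookahead=- remaining=[- ( ( num ) ) * num $]
Step 5: shift -. Stack=[E -] ptr=2 lookahead=( remaining=[( ( num ) ) * num $]
Step 6: shift (. Stack=[E - (] ptr=3 lookahead=( remaining=[( num ) ) * num $]
Step 7: shift (. Stack=[E - ( (] ptr=4 lookahead=num remaining=[num ) ) * num $]
Step 8: shift num. Stack=[E - ( ( num] ptr=5 lookahead=) remaining=[) ) * num $]
Step 9: reduce F->num. Stack=[E - ( ( F] ptr=5 lookahead=) remaining=[) ) * num $]
Step 10: reduce T->F. Stack=[E - ( ( T] ptr=5 lookahead=) remaining=[) ) * num $]
Step 11: reduce E->T. Stack=[E - ( ( E] ptr=5 lookahead=) remaining=[) ) * num $]
Step 12: shift ). Stack=[E - ( ( E )] ptr=6 lookahead=) remaining=[) * num $]
Step 13: reduce F->( E ). Stack=[E - ( F] ptr=6 lookahead=) remaining=[) * num $]
Step 14: reduce T->F. Stack=[E - ( T] ptr=6 lookahead=) remaining=[) * num $]
Step 15: reduce E->T. Stack=[E - ( E] ptr=6 lookahead=) remaining=[) * num $]
Step 16: shift ). Stack=[E - ( E )] ptr=7 lookahead=* remaining=[* num $]
Step 17: reduce F->( E ). Stack=[E - F] ptr=7 lookahead=* remaining=[* num $]
Step 18: reduce T->F. Stack=[E - T] ptr=7 lookahead=* remaining=[* num $]
Step 19: shift *. Stack=[E - T *] ptr=8 lookahead=num remaining=[num $]
Step 20: shift num. Stack=[E - T * num] ptr=9 lookahead=$ remaining=[$]
Step 21: reduce F->num. Stack=[E - T * F] ptr=9 lookahead=$ remaining=[$]
Step 22: reduce T->T * F. Stack=[E - T] ptr=9 lookahead=$ remaining=[$]
Step 23: reduce E->E - T. Stack=[E] ptr=9 lookahead=$ remaining=[$]
Step 24: accept. Stack=[E] ptr=9 lookahead=$ remaining=[$]

Answer: 24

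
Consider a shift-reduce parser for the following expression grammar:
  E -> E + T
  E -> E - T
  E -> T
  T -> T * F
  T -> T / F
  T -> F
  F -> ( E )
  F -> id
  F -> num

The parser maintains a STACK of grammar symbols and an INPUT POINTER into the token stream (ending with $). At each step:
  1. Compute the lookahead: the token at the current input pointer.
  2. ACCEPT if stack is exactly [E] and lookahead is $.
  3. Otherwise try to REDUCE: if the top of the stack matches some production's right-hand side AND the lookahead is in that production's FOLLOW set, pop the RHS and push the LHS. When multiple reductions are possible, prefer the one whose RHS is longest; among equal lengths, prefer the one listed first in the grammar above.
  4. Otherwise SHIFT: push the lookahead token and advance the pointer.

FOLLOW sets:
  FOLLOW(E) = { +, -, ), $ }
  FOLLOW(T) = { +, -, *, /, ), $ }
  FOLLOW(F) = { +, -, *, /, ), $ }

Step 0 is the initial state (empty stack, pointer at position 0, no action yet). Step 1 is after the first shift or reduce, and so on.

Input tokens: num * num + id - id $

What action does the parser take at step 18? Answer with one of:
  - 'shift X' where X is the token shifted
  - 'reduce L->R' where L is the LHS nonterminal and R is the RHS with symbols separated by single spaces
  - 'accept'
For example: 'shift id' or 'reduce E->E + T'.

Answer: reduce E->E - T

Derivation:
Step 1: shift num. Stack=[num] ptr=1 lookahead=* remaining=[* num + id - id $]
Step 2: reduce F->num. Stack=[F] ptr=1 lookahead=* remaining=[* num + id - id $]
Step 3: reduce T->F. Stack=[T] ptr=1 lookahead=* remaining=[* num + id - id $]
Step 4: shift *. Stack=[T *] ptr=2 lookahead=num remaining=[num + id - id $]
Step 5: shift num. Stack=[T * num] ptr=3 lookahead=+ remaining=[+ id - id $]
Step 6: reduce F->num. Stack=[T * F] ptr=3 lookahead=+ remaining=[+ id - id $]
Step 7: reduce T->T * F. Stack=[T] ptr=3 lookahead=+ remaining=[+ id - id $]
Step 8: reduce E->T. Stack=[E] ptr=3 lookahead=+ remaining=[+ id - id $]
Step 9: shift +. Stack=[E +] ptr=4 lookahead=id remaining=[id - id $]
Step 10: shift id. Stack=[E + id] ptr=5 lookahead=- remaining=[- id $]
Step 11: reduce F->id. Stack=[E + F] ptr=5 lookahead=- remaining=[- id $]
Step 12: reduce T->F. Stack=[E + T] ptr=5 lookahead=- remaining=[- id $]
Step 13: reduce E->E + T. Stack=[E] ptr=5 lookahead=- remaining=[- id $]
Step 14: shift -. Stack=[E -] ptr=6 lookahead=id remaining=[id $]
Step 15: shift id. Stack=[E - id] ptr=7 lookahead=$ remaining=[$]
Step 16: reduce F->id. Stack=[E - F] ptr=7 lookahead=$ remaining=[$]
Step 17: reduce T->F. Stack=[E - T] ptr=7 lookahead=$ remaining=[$]
Step 18: reduce E->E - T. Stack=[E] ptr=7 lookahead=$ remaining=[$]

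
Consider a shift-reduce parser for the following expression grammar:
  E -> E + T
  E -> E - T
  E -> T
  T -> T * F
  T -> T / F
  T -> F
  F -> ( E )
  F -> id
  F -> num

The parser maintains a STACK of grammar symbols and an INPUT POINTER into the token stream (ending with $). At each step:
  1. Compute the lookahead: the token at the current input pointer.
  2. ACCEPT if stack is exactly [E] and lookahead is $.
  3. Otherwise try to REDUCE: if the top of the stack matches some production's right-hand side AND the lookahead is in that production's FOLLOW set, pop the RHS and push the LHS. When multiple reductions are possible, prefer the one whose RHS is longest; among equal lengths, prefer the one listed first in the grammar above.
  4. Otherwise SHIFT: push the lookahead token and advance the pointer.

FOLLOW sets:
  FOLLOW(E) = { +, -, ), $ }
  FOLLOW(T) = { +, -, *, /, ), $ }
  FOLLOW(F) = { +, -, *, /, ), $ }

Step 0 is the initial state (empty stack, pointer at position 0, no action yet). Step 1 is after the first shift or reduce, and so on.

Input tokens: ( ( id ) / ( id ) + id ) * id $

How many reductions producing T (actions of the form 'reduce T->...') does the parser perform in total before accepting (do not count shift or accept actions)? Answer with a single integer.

Step 1: shift (. Stack=[(] ptr=1 lookahead=( remaining=[( id ) / ( id ) + id ) * id $]
Step 2: shift (. Stack=[( (] ptr=2 lookahead=id remaining=[id ) / ( id ) + id ) * id $]
Step 3: shift id. Stack=[( ( id] ptr=3 lookahead=) remaining=[) / ( id ) + id ) * id $]
Step 4: reduce F->id. Stack=[( ( F] ptr=3 lookahead=) remaining=[) / ( id ) + id ) * id $]
Step 5: reduce T->F. Stack=[( ( T] ptr=3 lookahead=) remaining=[) / ( id ) + id ) * id $]
Step 6: reduce E->T. Stack=[( ( E] ptr=3 lookahead=) remaining=[) / ( id ) + id ) * id $]
Step 7: shift ). Stack=[( ( E )] ptr=4 lookahead=/ remaining=[/ ( id ) + id ) * id $]
Step 8: reduce F->( E ). Stack=[( F] ptr=4 lookahead=/ remaining=[/ ( id ) + id ) * id $]
Step 9: reduce T->F. Stack=[( T] ptr=4 lookahead=/ remaining=[/ ( id ) + id ) * id $]
Step 10: shift /. Stack=[( T /] ptr=5 lookahead=( remaining=[( id ) + id ) * id $]
Step 11: shift (. Stack=[( T / (] ptr=6 lookahead=id remaining=[id ) + id ) * id $]
Step 12: shift id. Stack=[( T / ( id] ptr=7 lookahead=) remaining=[) + id ) * id $]
Step 13: reduce F->id. Stack=[( T / ( F] ptr=7 lookahead=) remaining=[) + id ) * id $]
Step 14: reduce T->F. Stack=[( T / ( T] ptr=7 lookahead=) remaining=[) + id ) * id $]
Step 15: reduce E->T. Stack=[( T / ( E] ptr=7 lookahead=) remaining=[) + id ) * id $]
Step 16: shift ). Stack=[( T / ( E )] ptr=8 lookahead=+ remaining=[+ id ) * id $]
Step 17: reduce F->( E ). Stack=[( T / F] ptr=8 lookahead=+ remaining=[+ id ) * id $]
Step 18: reduce T->T / F. Stack=[( T] ptr=8 lookahead=+ remaining=[+ id ) * id $]
Step 19: reduce E->T. Stack=[( E] ptr=8 lookahead=+ remaining=[+ id ) * id $]
Step 20: shift +. Stack=[( E +] ptr=9 lookahead=id remaining=[id ) * id $]
Step 21: shift id. Stack=[( E + id] ptr=10 lookahead=) remaining=[) * id $]
Step 22: reduce F->id. Stack=[( E + F] ptr=10 lookahead=) remaining=[) * id $]
Step 23: reduce T->F. Stack=[( E + T] ptr=10 lookahead=) remaining=[) * id $]
Step 24: reduce E->E + T. Stack=[( E] ptr=10 lookahead=) remaining=[) * id $]
Step 25: shift ). Stack=[( E )] ptr=11 lookahead=* remaining=[* id $]
Step 26: reduce F->( E ). Stack=[F] ptr=11 lookahead=* remaining=[* id $]
Step 27: reduce T->F. Stack=[T] ptr=11 lookahead=* remaining=[* id $]
Step 28: shift *. Stack=[T *] ptr=12 lookahead=id remaining=[id $]
Step 29: shift id. Stack=[T * id] ptr=13 lookahead=$ remaining=[$]
Step 30: reduce F->id. Stack=[T * F] ptr=13 lookahead=$ remaining=[$]
Step 31: reduce T->T * F. Stack=[T] ptr=13 lookahead=$ remaining=[$]
Step 32: reduce E->T. Stack=[E] ptr=13 lookahead=$ remaining=[$]
Step 33: accept. Stack=[E] ptr=13 lookahead=$ remaining=[$]

Answer: 7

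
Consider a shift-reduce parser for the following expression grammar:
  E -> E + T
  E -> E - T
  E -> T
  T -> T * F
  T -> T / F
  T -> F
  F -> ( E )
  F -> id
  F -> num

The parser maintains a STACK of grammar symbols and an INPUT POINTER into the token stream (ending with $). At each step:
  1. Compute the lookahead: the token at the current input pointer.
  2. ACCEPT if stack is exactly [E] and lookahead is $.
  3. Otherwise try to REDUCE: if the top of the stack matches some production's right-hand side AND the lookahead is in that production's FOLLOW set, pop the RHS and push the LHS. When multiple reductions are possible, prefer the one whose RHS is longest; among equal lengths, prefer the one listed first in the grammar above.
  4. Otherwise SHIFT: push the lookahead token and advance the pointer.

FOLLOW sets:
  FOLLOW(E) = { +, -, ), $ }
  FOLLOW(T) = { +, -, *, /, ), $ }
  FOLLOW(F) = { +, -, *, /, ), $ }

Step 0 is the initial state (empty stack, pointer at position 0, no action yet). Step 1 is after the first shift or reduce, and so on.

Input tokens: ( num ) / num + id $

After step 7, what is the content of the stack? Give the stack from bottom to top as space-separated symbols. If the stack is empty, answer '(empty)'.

Step 1: shift (. Stack=[(] ptr=1 lookahead=num remaining=[num ) / num + id $]
Step 2: shift num. Stack=[( num] ptr=2 lookahead=) remaining=[) / num + id $]
Step 3: reduce F->num. Stack=[( F] ptr=2 lookahead=) remaining=[) / num + id $]
Step 4: reduce T->F. Stack=[( T] ptr=2 lookahead=) remaining=[) / num + id $]
Step 5: reduce E->T. Stack=[( E] ptr=2 lookahead=) remaining=[) / num + id $]
Step 6: shift ). Stack=[( E )] ptr=3 lookahead=/ remaining=[/ num + id $]
Step 7: reduce F->( E ). Stack=[F] ptr=3 lookahead=/ remaining=[/ num + id $]

Answer: F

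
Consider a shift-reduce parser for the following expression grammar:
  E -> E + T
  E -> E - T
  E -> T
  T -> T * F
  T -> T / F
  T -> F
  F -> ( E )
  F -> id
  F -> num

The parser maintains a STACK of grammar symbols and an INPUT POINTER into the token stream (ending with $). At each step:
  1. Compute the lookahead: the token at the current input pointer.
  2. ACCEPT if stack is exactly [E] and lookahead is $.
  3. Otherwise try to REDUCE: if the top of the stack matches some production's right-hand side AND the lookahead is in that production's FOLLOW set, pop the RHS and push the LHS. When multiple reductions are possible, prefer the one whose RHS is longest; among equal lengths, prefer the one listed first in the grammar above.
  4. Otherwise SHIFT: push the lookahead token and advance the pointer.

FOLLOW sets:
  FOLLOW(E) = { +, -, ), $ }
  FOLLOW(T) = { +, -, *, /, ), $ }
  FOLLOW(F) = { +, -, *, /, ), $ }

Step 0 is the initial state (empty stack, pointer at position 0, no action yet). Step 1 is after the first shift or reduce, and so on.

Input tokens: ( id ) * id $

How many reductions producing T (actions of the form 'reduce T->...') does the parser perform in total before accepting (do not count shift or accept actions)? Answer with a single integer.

Step 1: shift (. Stack=[(] ptr=1 lookahead=id remaining=[id ) * id $]
Step 2: shift id. Stack=[( id] ptr=2 lookahead=) remaining=[) * id $]
Step 3: reduce F->id. Stack=[( F] ptr=2 lookahead=) remaining=[) * id $]
Step 4: reduce T->F. Stack=[( T] ptr=2 lookahead=) remaining=[) * id $]
Step 5: reduce E->T. Stack=[( E] ptr=2 lookahead=) remaining=[) * id $]
Step 6: shift ). Stack=[( E )] ptr=3 lookahead=* remaining=[* id $]
Step 7: reduce F->( E ). Stack=[F] ptr=3 lookahead=* remaining=[* id $]
Step 8: reduce T->F. Stack=[T] ptr=3 lookahead=* remaining=[* id $]
Step 9: shift *. Stack=[T *] ptr=4 lookahead=id remaining=[id $]
Step 10: shift id. Stack=[T * id] ptr=5 lookahead=$ remaining=[$]
Step 11: reduce F->id. Stack=[T * F] ptr=5 lookahead=$ remaining=[$]
Step 12: reduce T->T * F. Stack=[T] ptr=5 lookahead=$ remaining=[$]
Step 13: reduce E->T. Stack=[E] ptr=5 lookahead=$ remaining=[$]
Step 14: accept. Stack=[E] ptr=5 lookahead=$ remaining=[$]

Answer: 3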